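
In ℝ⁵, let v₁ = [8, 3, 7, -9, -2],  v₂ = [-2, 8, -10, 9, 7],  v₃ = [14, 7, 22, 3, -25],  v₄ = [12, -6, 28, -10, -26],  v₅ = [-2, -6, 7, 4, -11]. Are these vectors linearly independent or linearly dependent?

Row-reduce the matrix whose columns are v₁, v₂, v₃, v₄, v₅.
The reduction yields 3 nonzero rows, so the rank is 3.
Since rank 3 < 5, the set is linearly dependent.
Indeed 4v₂ - 2v₃ + 3v₄ = 0.

linearly dependent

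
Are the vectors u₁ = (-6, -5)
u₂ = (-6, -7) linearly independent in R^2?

linearly independent

Row-reduce the matrix whose columns are u₁, u₂.
The reduction yields 2 nonzero rows, so the rank is 2.
Since rank = 2 (the number of vectors), the set is linearly independent.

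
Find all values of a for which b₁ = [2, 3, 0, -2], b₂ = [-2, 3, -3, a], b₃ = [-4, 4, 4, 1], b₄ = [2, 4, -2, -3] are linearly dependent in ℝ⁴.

The set is linearly dependent precisely when det[b₁; b₂; b₃; b₄] = 0.
The determinant works out to -48*a - 66.
This vanishes exactly when a = -11/8.

a = -11/8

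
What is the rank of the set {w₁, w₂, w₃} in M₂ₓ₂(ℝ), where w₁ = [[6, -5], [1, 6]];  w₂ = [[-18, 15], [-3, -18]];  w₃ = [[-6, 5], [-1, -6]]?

Represent each element by its coordinate vector in ℝ⁴.
Row-reduce the 3×4 matrix with these as rows.
Reduction leaves 1 leading entry, giving rank 1.

1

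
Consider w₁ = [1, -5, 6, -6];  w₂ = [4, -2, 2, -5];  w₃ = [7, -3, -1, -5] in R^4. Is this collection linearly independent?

Place the vectors as rows of a 3×4 matrix and reduce to echelon form.
The reduction yields 3 nonzero rows, so the rank is 3.
Since rank = 3 (the number of vectors), the set is linearly independent.

linearly independent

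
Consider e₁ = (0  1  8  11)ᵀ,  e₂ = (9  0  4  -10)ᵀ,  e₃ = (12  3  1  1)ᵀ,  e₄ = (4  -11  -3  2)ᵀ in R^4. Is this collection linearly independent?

linearly independent

The matrix [e₁|e₂|e₃|e₄] has determinant 18517.
A nonzero determinant means the columns are linearly independent.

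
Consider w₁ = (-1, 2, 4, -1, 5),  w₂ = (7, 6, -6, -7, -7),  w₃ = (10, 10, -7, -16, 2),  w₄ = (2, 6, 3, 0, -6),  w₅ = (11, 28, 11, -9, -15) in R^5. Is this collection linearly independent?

linearly dependent

Form the 5×5 matrix with these as columns; its determinant is 0.
A zero determinant means the columns are linearly dependent.
Indeed 2w₁ + 2w₂ - w₃ - w₄ = 0.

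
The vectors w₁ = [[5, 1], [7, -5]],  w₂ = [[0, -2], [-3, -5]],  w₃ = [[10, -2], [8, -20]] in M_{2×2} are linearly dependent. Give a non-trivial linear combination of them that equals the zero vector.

2w₁ + 2w₂ - w₃ = 0

Pass to coordinate vectors relative to the basis {E₁₁, E₁₂, E₂₁, E₂₂}.
Write the vectors as columns of a matrix and find a nonzero vector in its null space.
A generator of the null space is (2, 2, -1).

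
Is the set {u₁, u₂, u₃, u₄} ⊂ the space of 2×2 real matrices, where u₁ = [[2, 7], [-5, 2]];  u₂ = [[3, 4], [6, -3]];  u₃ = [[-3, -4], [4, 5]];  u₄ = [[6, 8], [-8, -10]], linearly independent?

Take coordinates with respect to the standard basis {E₁₁, E₁₂, E₂₁, E₂₂}.
One vector is a scalar multiple of another, so the set is dependent.

linearly dependent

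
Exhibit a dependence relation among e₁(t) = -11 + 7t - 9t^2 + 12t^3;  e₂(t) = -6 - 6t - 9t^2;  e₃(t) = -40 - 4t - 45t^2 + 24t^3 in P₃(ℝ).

2e₁ + 3e₂ - e₃ = 0

Pass to coordinate vectors relative to the basis {1, t, …, t^3}.
Set up α₁e₁ + … + α₃e₃ = 0 and solve the homogeneous system.
The free variable yields coefficients (2, 3, -1) (any nonzero multiple also works).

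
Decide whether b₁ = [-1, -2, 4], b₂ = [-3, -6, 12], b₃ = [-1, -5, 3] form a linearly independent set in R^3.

linearly dependent

Place the vectors as rows of a 3×3 matrix and reduce to echelon form.
The reduction yields 2 nonzero rows, so the rank is 2.
Since rank 2 < 3, the set is linearly dependent.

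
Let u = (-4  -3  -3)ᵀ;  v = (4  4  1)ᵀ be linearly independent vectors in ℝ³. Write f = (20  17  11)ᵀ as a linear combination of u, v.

f = -3u + 2v

Since u, v are independent, the coefficients expressing f are uniquely determined by a linear system.
The system has the unique solution (α₁, α₂) = (-3, 2).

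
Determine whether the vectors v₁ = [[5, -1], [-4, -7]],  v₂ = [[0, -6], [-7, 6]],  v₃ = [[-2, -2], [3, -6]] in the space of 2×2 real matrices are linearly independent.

linearly independent

Take coordinates with respect to the standard basis {E₁₁, E₁₂, E₂₁, E₂₂}.
Place the vectors as rows of a 3×4 matrix and reduce to echelon form.
The reduction yields 3 nonzero rows, so the rank is 3.
Since rank = 3 (the number of vectors), the set is linearly independent.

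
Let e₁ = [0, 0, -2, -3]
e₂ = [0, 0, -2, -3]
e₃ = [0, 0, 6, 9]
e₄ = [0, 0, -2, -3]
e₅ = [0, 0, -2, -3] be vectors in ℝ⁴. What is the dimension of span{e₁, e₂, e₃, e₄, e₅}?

Form the matrix with e₁, e₂, e₃, e₄, e₅ as columns and reduce.
The echelon form has 1 nonzero row, so the rank is 1.
(With 5 elements in a 4-dimensional space the rank is at most 4.)

1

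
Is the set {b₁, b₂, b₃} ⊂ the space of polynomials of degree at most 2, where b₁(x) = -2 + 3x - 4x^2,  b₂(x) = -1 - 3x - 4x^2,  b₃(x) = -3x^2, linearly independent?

Take coordinates with respect to the standard basis {1, x, x^2}.
Form the 3×3 matrix with these as columns; its determinant is -27.
A nonzero determinant means the columns are linearly independent.

linearly independent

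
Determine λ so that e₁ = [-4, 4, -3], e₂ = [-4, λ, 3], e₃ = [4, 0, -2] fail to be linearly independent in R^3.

The vectors are dependent exactly when the determinant of the matrix with rows e₁, e₂, e₃ vanishes.
Expanding, det = 20*λ + 16.
Setting this to zero gives λ = -4/5.

λ = -4/5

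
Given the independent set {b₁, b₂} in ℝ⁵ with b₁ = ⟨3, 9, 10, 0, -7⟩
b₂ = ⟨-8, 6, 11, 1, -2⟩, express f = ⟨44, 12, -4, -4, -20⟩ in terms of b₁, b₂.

f = 4b₁ - 4b₂

Solve the system with b₁, b₂ as columns and f as the right-hand side.
The system has the unique solution (α₁, α₂) = (4, -4).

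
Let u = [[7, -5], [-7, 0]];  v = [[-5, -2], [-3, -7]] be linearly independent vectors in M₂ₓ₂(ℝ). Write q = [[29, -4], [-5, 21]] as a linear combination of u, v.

q = 2u - 3v

Take coordinate vectors relative to {E₁₁, E₁₂, E₂₁, E₂₂}.
Solve the system with u, v as columns and q as the right-hand side.
The system has the unique solution (a₁, a₂) = (2, -3).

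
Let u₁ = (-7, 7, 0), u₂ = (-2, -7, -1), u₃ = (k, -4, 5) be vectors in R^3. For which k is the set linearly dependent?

k = 49

The set is linearly dependent precisely when det[u₁; u₂; u₃] = 0.
The determinant works out to 343 - 7*k.
Solving 343 - 7*k = 0 yields k = 49.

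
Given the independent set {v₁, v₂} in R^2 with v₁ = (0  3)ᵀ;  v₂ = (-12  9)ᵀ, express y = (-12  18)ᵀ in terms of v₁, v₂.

y = 3v₁ + v₂

Write y = α₁v₁ + α₂v₂ and equate components.
The system has the unique solution (α₁, α₂) = (3, 1).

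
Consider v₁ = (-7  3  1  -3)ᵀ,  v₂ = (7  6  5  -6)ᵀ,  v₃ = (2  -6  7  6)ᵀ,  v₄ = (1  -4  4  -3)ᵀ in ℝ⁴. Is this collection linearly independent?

linearly independent

Place the vectors as rows of a 4×4 matrix and reduce to echelon form.
The reduction yields 4 nonzero rows, so the rank is 4.
Since rank = 4 (the number of vectors), the set is linearly independent.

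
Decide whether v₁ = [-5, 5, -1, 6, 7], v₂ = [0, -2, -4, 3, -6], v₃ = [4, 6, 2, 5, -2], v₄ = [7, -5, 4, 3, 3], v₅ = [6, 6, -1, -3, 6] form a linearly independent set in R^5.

linearly independent

The matrix [v₁|v₂|v₃|v₄|v₅] has determinant -56224.
A nonzero determinant means the columns are linearly independent.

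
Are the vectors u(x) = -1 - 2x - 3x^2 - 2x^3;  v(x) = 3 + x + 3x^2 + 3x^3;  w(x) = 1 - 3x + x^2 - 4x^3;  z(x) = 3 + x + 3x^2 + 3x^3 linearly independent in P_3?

Take coordinates with respect to the standard basis {1, x, …, x^3}.
Two of the vectors are equal, giving an immediate dependence.

linearly dependent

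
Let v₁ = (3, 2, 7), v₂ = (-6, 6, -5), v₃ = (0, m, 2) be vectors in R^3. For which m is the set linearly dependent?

The set is linearly dependent precisely when det[v₁; v₂; v₃] = 0.
Cofactor expansion gives det = 60 - 27*m.
Solving 60 - 27*m = 0 yields m = 20/9.

m = 20/9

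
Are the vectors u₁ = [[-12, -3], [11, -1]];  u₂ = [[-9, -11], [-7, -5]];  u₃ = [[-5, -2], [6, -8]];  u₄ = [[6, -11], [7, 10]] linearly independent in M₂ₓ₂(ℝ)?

linearly independent

Take coordinates with respect to the standard basis {E₁₁, E₁₂, E₂₁, E₂₂}.
The matrix [u₁|u₂|u₃|u₄] has determinant 30442.
A nonzero determinant means the columns are linearly independent.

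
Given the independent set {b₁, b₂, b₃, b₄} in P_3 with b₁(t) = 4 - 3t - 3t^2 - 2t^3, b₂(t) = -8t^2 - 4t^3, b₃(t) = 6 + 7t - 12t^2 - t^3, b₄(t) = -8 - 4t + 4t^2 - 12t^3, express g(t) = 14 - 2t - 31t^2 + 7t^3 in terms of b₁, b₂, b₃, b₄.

Work in coordinates with respect to the standard basis {1, t, …, t^3}.
Solve the system with b₁, b₂, b₃, b₄ as columns and g as the right-hand side.
Row-reducing the augmented matrix gives the unique coefficients (α₁, …, α₄) = (1, 4, -1, -2).

g = b₁ + 4b₂ - b₃ - 2b₄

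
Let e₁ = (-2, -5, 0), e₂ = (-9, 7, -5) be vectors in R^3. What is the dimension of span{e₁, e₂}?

Row-reduce the 2×3 matrix with these as rows.
Reduction leaves 2 leading entries, giving rank 2.

2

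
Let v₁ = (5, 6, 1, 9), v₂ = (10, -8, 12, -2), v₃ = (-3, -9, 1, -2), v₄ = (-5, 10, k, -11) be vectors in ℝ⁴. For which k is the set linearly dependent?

The set is linearly dependent precisely when det[v₁; v₂; v₃; v₄] = 0.
Cofactor expansion gives det = 880*k + 5940.
Setting this to zero gives k = -27/4.

k = -27/4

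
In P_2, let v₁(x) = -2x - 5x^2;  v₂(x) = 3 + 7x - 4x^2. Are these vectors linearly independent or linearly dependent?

linearly independent

Write each element as a coordinate vector in ℝ³ using {1, x, x^2}.
Row-reduce the matrix whose columns are v₁, v₂.
The reduction yields 2 nonzero rows, so the rank is 2.
Since rank = 2 (the number of vectors), the set is linearly independent.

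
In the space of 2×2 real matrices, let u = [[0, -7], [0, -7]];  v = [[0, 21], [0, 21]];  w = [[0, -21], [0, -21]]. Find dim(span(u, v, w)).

Pass to coordinate vectors with respect to the basis {E₁₁, E₁₂, E₂₁, E₂₂}.
Put the 4×3 matrix [u|v|w] into echelon form.
Reduction leaves 1 leading entry, giving rank 1.

1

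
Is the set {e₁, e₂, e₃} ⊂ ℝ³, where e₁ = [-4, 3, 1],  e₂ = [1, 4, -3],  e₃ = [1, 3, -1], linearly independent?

Place the vectors as rows of a 3×3 matrix and reduce to echelon form.
The reduction yields 3 nonzero rows, so the rank is 3.
Since rank = 3 (the number of vectors), the set is linearly independent.

linearly independent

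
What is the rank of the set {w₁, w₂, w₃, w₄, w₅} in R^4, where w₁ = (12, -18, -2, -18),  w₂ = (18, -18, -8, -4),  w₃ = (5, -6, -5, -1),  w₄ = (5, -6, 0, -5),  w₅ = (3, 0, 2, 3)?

3

Form the matrix with w₁, w₂, w₃, w₄, w₅ as columns and reduce.
Exactly 3 pivots survive; hence the rank is 3.
(With 5 elements in a 4-dimensional space the rank is at most 4.)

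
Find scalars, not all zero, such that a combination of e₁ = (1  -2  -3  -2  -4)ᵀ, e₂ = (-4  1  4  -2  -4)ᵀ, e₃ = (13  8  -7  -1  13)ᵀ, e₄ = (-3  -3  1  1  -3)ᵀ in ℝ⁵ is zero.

e₂ + e₃ + 3e₄ = 0

Row-reduce the matrix with e₁, e₂, e₃, e₄ as columns; the null space gives the coefficients.
The free variable yields coefficients (0, 1, 1, 3) (any nonzero multiple also works).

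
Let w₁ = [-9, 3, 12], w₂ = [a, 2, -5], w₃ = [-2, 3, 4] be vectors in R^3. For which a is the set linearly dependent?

a = 43/8

Dependence holds iff the 3×3 matrix [w₁ w₂ w₃] is singular.
The determinant works out to 24*a - 129.
This vanishes exactly when a = 43/8.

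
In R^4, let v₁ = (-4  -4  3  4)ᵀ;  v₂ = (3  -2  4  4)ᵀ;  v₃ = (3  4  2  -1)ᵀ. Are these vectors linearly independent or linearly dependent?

Place the vectors as rows of a 3×4 matrix and reduce to echelon form.
The reduction yields 3 nonzero rows, so the rank is 3.
Since rank = 3 (the number of vectors), the set is linearly independent.

linearly independent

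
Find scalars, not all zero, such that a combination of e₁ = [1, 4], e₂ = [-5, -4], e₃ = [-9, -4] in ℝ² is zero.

Set up α₁e₁ + … + α₃e₃ = 0 and solve the homogeneous system.
One solution (up to scaling) is (1, 2, -1).

e₁ + 2e₂ - e₃ = 0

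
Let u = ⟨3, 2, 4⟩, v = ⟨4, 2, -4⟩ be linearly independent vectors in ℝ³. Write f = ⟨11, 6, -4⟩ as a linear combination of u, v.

f = u + 2v

Write f = c₁u + c₂v and equate components.
Back-substitution yields (c₁, c₂) = (1, 2).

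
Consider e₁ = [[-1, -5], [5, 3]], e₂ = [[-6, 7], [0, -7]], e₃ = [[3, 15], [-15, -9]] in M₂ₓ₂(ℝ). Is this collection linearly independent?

Take coordinates with respect to the standard basis {E₁₁, E₁₂, E₂₁, E₂₂}.
Place the vectors as rows of a 3×4 matrix and reduce to echelon form.
The reduction yields 2 nonzero rows, so the rank is 2.
Since rank 2 < 3, the set is linearly dependent.
Indeed 3e₁ + e₃ = 0.

linearly dependent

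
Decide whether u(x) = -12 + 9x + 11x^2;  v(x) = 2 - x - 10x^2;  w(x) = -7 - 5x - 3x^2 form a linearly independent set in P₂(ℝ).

Take coordinates with respect to the standard basis {1, x, x^2}.
Place the vectors as rows of a 3×3 matrix and reduce to echelon form.
The reduction yields 3 nonzero rows, so the rank is 3.
Since rank = 3 (the number of vectors), the set is linearly independent.

linearly independent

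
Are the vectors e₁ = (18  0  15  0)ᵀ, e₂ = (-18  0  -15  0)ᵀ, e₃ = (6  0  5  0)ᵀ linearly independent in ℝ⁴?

linearly dependent

One vector is a scalar multiple of another, so the set is dependent.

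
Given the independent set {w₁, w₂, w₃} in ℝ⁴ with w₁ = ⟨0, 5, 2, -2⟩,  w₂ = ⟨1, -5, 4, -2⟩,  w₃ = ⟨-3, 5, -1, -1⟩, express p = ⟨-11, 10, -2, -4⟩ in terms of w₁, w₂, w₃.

p = -w₁ + w₂ + 4w₃

Write p = c₁w₁ + … + c₃w₃ and equate components.
Row-reducing the augmented matrix gives the unique coefficients (c₁, c₂, c₃) = (-1, 1, 4).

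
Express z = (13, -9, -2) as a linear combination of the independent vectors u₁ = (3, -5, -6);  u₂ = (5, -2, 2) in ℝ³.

z = u₁ + 2u₂

Since u₁, u₂ are independent, the coefficients expressing z are uniquely determined by a linear system.
The system has the unique solution (c₁, c₂) = (1, 2).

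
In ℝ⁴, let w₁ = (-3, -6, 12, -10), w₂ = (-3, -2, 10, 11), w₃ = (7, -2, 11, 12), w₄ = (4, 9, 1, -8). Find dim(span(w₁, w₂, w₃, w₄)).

Put the 4×4 matrix [w₁|w₂|w₃|w₄] into echelon form.
Exactly 4 pivots survive; hence the rank is 4.

dim = 4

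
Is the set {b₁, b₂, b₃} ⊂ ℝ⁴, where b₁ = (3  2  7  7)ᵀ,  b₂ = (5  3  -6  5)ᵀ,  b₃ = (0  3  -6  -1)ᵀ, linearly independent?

Row-reduce the matrix whose columns are b₁, b₂, b₃.
The reduction yields 3 nonzero rows, so the rank is 3.
Since rank = 3 (the number of vectors), the set is linearly independent.

linearly independent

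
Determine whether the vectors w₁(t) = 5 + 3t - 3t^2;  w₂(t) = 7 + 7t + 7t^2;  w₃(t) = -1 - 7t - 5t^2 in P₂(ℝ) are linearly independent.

Take coordinates with respect to the standard basis {1, t, t^2}.
The matrix [w₁|w₂|w₃] has determinant 280.
A nonzero determinant means the columns are linearly independent.

linearly independent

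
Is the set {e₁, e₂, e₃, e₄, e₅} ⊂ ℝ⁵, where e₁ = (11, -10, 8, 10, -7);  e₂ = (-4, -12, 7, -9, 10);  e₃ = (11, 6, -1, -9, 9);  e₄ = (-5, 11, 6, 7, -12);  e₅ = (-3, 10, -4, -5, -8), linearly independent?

linearly independent

Row-reduce the matrix whose columns are e₁, e₂, e₃, e₄, e₅.
The reduction yields 5 nonzero rows, so the rank is 5.
Since rank = 5 (the number of vectors), the set is linearly independent.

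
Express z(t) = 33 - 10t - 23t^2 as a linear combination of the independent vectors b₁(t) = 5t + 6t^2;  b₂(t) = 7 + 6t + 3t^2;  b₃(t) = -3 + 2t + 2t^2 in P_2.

z = -4b₁ + 3b₂ - 4b₃

Take coordinate vectors relative to {1, t, t^2}.
Since b₁, b₂, b₃ are independent, the coefficients expressing z are uniquely determined by a linear system.
Back-substitution yields (a₁, a₂, a₃) = (-4, 3, -4).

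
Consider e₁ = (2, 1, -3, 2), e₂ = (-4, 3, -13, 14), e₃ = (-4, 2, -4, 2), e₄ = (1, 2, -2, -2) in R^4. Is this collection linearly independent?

linearly dependent

Row-reduce the matrix whose columns are e₁, e₂, e₃, e₄.
The reduction yields 3 nonzero rows, so the rank is 3.
Since rank 3 < 4, the set is linearly dependent.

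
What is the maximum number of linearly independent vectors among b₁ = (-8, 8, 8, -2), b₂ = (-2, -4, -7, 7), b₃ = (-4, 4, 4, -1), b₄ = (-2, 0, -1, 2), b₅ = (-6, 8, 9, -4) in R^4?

2

Row-reduce the 5×4 matrix with these as rows.
Exactly 2 pivots survive; hence the rank is 2.
(With 5 elements in a 4-dimensional space the rank is at most 4.)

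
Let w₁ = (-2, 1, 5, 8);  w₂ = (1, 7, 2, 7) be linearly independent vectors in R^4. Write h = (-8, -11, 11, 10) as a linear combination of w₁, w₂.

Solve the system with w₁, w₂ as columns and h as the right-hand side.
The system has the unique solution (a₁, a₂) = (3, -2).

h = 3w₁ - 2w₂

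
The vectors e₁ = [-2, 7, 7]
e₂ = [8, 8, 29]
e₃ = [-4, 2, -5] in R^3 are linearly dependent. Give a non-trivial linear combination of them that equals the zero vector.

2e₁ - e₂ - 3e₃ = 0

Row-reduce the matrix with e₁, e₂, e₃ as columns; the null space gives the coefficients.
The free variable yields coefficients (2, -1, -3) (any nonzero multiple also works).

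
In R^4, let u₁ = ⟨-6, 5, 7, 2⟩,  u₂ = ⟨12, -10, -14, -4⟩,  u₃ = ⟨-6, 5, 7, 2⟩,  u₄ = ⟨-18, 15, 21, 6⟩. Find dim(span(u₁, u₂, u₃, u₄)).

Apply Gaussian elimination to the matrix whose rows are u₁, u₂, u₃, u₄.
There is 1 pivot column, so rank = 1.

dim = 1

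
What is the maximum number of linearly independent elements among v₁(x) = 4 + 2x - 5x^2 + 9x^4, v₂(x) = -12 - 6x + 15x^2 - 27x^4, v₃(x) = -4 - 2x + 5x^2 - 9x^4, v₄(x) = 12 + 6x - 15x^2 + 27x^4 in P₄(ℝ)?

1

Represent each element by its coordinate vector in ℝ⁵.
Put the 5×4 matrix [v₁|v₂|v₃|v₄] into echelon form.
There is 1 pivot column, so rank = 1.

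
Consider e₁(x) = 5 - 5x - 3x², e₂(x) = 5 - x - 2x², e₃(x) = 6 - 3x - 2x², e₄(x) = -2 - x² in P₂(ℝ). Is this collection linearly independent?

linearly dependent

Take coordinates with respect to the standard basis {1, x, x²}.
There are 4 vectors in a 3-dimensional space, so they cannot be linearly independent.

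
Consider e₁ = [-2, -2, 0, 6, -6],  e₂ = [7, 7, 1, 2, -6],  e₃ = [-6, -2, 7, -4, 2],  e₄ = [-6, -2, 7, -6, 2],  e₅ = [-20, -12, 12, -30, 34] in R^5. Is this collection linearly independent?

Form the 5×5 matrix with these as columns; its determinant is 0.
A zero determinant means the columns are linearly dependent.
Indeed 3e₁ + 2e₂ - 2e₃ + e₅ = 0.

linearly dependent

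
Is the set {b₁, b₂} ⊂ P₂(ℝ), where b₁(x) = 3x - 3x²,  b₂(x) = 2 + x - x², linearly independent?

Take coordinates with respect to the standard basis {1, x, x²}.
Row-reduce the matrix whose columns are b₁, b₂.
The reduction yields 2 nonzero rows, so the rank is 2.
Since rank = 2 (the number of vectors), the set is linearly independent.

linearly independent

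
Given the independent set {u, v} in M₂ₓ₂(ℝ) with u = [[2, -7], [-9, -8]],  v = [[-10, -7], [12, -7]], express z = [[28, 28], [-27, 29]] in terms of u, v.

Take coordinate vectors relative to {E₁₁, E₁₂, E₂₁, E₂₂}.
Set up the augmented matrix [u | v | z] and row-reduce.
Row-reducing the augmented matrix gives the unique coefficients (a₁, a₂) = (-1, -3).

z = -u - 3v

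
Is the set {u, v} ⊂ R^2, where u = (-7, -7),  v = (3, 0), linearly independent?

The matrix [u|v] has determinant 21.
A nonzero determinant means the columns are linearly independent.

linearly independent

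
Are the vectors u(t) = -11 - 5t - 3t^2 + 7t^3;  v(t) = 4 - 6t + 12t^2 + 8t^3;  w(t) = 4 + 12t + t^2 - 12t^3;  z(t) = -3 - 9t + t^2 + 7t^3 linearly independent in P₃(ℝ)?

Write each element as a coordinate vector in ℝ⁴ using {1, t, …, t^3}.
Row-reduce the matrix whose columns are u, v, w, z.
The reduction yields 4 nonzero rows, so the rank is 4.
Since rank = 4 (the number of vectors), the set is linearly independent.

linearly independent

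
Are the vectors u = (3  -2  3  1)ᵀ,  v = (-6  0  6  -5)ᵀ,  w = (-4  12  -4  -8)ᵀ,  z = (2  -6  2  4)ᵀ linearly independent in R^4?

linearly dependent

One vector is a scalar multiple of another, so the set is dependent.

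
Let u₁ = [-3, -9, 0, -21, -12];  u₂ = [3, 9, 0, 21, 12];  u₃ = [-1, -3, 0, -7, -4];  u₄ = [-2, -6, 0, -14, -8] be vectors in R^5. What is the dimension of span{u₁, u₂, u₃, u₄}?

Put the 5×4 matrix [u₁|u₂|u₃|u₄] into echelon form.
There is 1 pivot column, so rank = 1.

1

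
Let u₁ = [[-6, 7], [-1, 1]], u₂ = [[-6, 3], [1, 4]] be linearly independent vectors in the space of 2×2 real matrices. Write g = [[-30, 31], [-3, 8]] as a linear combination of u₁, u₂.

Take coordinate vectors relative to {E₁₁, E₁₂, E₂₁, E₂₂}.
Since u₁, u₂ are independent, the coefficients expressing g are uniquely determined by a linear system.
Back-substitution yields (c₁, c₂) = (4, 1).

g = 4u₁ + u₂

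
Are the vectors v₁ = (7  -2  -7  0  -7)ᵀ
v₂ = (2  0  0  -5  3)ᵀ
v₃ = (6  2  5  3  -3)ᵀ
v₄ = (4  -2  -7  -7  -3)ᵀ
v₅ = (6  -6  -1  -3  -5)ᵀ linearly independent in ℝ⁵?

linearly independent

Row-reduce the matrix whose columns are v₁, v₂, v₃, v₄, v₅.
The reduction yields 5 nonzero rows, so the rank is 5.
Since rank = 5 (the number of vectors), the set is linearly independent.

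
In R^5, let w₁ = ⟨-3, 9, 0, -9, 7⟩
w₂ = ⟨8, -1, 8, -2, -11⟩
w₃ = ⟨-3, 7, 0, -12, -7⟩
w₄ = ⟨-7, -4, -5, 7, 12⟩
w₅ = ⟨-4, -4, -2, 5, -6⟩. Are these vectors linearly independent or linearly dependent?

linearly independent

Row-reduce the matrix whose columns are w₁, w₂, w₃, w₄, w₅.
The reduction yields 5 nonzero rows, so the rank is 5.
Since rank = 5 (the number of vectors), the set is linearly independent.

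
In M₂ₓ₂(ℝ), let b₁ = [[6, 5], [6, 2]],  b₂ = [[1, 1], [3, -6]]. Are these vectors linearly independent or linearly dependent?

linearly independent

Write each element as a coordinate vector in ℝ⁴ using {E₁₁, E₁₂, E₂₁, E₂₂}.
Place the vectors as rows of a 2×4 matrix and reduce to echelon form.
The reduction yields 2 nonzero rows, so the rank is 2.
Since rank = 2 (the number of vectors), the set is linearly independent.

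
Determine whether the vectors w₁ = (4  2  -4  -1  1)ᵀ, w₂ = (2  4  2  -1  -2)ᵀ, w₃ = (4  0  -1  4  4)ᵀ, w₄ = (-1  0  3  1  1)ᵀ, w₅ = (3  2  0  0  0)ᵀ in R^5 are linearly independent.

linearly independent

Row-reduce the matrix whose columns are w₁, w₂, w₃, w₄, w₅.
The reduction yields 5 nonzero rows, so the rank is 5.
Since rank = 5 (the number of vectors), the set is linearly independent.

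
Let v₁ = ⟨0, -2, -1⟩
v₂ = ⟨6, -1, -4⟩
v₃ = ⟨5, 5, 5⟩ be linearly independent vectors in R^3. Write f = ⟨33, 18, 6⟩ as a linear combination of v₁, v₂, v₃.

f = -3v₁ + 3v₂ + 3v₃

Write f = α₁v₁ + … + α₃v₃ and equate components.
The system has the unique solution (α₁, α₂, α₃) = (-3, 3, 3).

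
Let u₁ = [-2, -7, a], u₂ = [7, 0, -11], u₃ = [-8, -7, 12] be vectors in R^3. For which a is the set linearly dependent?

a = 18/7

Place the vectors as rows of a 3×3 matrix; dependence ⇔ determinant zero.
The determinant works out to 126 - 49*a.
This vanishes exactly when a = 18/7.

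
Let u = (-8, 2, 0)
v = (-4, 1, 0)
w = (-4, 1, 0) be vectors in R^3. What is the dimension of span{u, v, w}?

Put the 3×3 matrix [u|v|w] into echelon form.
The echelon form has 1 nonzero row, so the rank is 1.

dim = 1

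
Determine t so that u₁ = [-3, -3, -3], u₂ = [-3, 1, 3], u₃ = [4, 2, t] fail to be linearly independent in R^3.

The vectors are dependent exactly when the determinant of the matrix with rows u₁, u₂, u₃ vanishes.
The determinant works out to 12 - 12*t.
Solving 12 - 12*t = 0 yields t = 1.

t = 1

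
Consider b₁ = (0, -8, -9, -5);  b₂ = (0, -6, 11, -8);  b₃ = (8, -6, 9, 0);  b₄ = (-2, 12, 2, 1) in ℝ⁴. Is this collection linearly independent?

The matrix [b₁|b₂|b₃|b₄] has determinant 8376.
A nonzero determinant means the columns are linearly independent.

linearly independent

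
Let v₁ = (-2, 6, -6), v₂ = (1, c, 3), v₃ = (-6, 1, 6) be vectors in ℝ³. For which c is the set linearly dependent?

The vectors are dependent exactly when the determinant of the matrix with rows v₁, v₂, v₃ vanishes.
Expanding, det = -48*c - 144.
Setting this to zero gives c = -3.

c = -3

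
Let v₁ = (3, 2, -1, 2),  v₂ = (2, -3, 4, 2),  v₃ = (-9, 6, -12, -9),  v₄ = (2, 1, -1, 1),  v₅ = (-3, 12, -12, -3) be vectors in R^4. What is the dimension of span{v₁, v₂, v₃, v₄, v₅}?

Form the matrix with v₁, v₂, v₃, v₄, v₅ as columns and reduce.
The echelon form has 3 nonzero rows, so the rank is 3.
(With 5 elements in a 4-dimensional space the rank is at most 4.)

3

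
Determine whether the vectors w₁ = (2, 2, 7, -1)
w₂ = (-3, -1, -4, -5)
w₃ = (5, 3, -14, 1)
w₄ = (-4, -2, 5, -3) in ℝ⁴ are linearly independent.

Form the 4×4 matrix with these as columns; its determinant is 0.
A zero determinant means the columns are linearly dependent.
Indeed w₂ - w₃ - 2w₄ = 0.

linearly dependent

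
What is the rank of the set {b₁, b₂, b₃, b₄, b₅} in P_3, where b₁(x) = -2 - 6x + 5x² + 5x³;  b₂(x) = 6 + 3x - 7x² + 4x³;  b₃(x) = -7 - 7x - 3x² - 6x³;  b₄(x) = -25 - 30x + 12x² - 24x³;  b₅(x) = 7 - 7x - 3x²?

4

Represent each element by its coordinate vector in ℝ⁴.
Put the 4×5 matrix [b₁|b₂|b₃|b₄|b₅] into echelon form.
There are 4 pivot columns, so rank = 4.
(With 5 elements in a 4-dimensional space the rank is at most 4.)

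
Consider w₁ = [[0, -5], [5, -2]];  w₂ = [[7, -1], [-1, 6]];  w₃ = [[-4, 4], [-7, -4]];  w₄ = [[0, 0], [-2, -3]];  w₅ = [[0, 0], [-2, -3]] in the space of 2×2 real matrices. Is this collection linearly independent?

linearly dependent

Write each element as a coordinate vector in ℝ⁴ using {E₁₁, E₁₂, E₂₁, E₂₂}.
There are 5 vectors in a 4-dimensional space, so they cannot be linearly independent.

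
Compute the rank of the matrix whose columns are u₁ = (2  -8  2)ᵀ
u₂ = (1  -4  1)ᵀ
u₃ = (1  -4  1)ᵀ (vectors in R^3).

rank 1

Form the matrix with u₁, u₂, u₃ as columns and reduce.
There is 1 pivot column, so rank = 1.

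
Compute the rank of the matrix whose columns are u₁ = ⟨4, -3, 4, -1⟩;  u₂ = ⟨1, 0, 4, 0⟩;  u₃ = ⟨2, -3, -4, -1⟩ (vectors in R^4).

rank 2

Put the 4×3 matrix [u₁|u₂|u₃] into echelon form.
The echelon form has 2 nonzero rows, so the rank is 2.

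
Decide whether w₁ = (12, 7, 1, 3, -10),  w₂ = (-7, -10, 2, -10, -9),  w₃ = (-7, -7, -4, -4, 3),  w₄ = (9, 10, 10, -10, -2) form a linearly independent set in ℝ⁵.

linearly independent

Row-reduce the matrix whose columns are w₁, w₂, w₃, w₄.
The reduction yields 4 nonzero rows, so the rank is 4.
Since rank = 4 (the number of vectors), the set is linearly independent.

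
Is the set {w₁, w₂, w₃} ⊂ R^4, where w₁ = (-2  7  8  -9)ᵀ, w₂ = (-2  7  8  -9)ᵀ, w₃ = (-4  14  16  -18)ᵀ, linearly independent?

linearly dependent

Row-reduce the matrix whose columns are w₁, w₂, w₃.
The reduction yields 1 nonzero row, so the rank is 1.
Since rank 1 < 3, the set is linearly dependent.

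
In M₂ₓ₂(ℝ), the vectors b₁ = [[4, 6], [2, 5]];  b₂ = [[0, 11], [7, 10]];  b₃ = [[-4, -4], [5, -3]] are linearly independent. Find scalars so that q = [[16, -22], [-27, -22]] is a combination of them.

q = 3b₁ - 4b₂ - b₃

Identify each element with its coordinate vector in ℝ⁴ via {E₁₁, E₁₂, E₂₁, E₂₂}.
Solve the system with b₁, b₂, b₃ as columns and q as the right-hand side.
The system has the unique solution (α₁, α₂, α₃) = (3, -4, -1).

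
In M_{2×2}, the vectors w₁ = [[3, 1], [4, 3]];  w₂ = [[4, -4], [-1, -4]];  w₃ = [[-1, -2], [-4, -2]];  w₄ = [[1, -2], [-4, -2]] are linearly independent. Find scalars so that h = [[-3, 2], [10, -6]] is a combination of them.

Identify each element with its coordinate vector in ℝ⁴ via {E₁₁, E₁₂, E₂₁, E₂₂}.
Write h = a₁w₁ + … + a₄w₄ and equate components.
The system has the unique solution (a₁, …, a₄) = (-4, 2, -4, -3).

h = -4w₁ + 2w₂ - 4w₃ - 3w₄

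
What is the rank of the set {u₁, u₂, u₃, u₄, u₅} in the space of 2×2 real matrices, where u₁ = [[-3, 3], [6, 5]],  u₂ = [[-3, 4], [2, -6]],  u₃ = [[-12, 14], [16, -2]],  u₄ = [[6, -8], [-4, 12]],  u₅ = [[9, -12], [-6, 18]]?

2

Represent each element by its coordinate vector in ℝ⁴.
Form the matrix with u₁, u₂, u₃, u₄, u₅ as columns and reduce.
Reduction leaves 2 leading entries, giving rank 2.
(With 5 elements in a 4-dimensional space the rank is at most 4.)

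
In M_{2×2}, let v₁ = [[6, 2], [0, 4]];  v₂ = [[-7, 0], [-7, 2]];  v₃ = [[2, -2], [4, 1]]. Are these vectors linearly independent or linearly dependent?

linearly independent

Write each element as a coordinate vector in ℝ⁴ using {E₁₁, E₁₂, E₂₁, E₂₂}.
Place the vectors as rows of a 3×4 matrix and reduce to echelon form.
The reduction yields 3 nonzero rows, so the rank is 3.
Since rank = 3 (the number of vectors), the set is linearly independent.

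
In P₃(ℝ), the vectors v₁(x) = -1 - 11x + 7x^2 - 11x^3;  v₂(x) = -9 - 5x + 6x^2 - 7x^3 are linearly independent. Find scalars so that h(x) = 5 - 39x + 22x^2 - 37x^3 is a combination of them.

Identify each element with its coordinate vector in ℝ⁴ via {1, x, …, x^3}.
Solve the system with v₁, v₂ as columns and h as the right-hand side.
The system has the unique solution (α₁, α₂) = (4, -1).

h = 4v₁ - v₂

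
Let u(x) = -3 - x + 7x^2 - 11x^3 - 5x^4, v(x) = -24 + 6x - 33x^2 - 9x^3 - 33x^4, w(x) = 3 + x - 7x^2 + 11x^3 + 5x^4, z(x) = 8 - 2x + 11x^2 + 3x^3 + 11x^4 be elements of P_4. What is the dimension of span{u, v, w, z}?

Represent each element by its coordinate vector in ℝ⁵.
Form the matrix with u, v, w, z as columns and reduce.
The echelon form has 2 nonzero rows, so the rank is 2.

2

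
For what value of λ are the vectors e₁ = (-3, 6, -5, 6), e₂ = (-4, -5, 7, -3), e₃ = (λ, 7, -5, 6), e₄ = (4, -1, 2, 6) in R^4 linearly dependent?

The vectors are dependent exactly when the determinant of the matrix with rows e₁, e₂, e₃, e₄ vanishes.
Cofactor expansion gives det = 105*λ + 735.
Setting this to zero gives λ = -7.

λ = -7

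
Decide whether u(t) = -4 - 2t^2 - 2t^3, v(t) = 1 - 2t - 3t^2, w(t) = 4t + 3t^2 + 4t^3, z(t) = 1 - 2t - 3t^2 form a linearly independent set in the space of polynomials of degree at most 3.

Take coordinates with respect to the standard basis {1, t, …, t^3}.
Two of the vectors are equal, giving an immediate dependence.

linearly dependent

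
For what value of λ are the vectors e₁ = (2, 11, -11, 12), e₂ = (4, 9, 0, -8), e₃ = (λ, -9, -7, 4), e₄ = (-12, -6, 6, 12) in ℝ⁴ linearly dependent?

The set is linearly dependent precisely when det[e₁; e₂; e₃; e₄] = 0.
Expanding, det = 1836*λ - 8568.
This vanishes exactly when λ = 14/3.

λ = 14/3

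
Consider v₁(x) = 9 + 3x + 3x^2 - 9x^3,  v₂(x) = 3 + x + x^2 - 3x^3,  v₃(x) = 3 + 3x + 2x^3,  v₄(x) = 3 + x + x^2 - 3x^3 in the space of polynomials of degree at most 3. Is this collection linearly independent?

linearly dependent

Write each element as a coordinate vector in ℝ⁴ using {1, x, …, x^3}.
Form the 4×4 matrix with these as columns; its determinant is 0.
A zero determinant means the columns are linearly dependent.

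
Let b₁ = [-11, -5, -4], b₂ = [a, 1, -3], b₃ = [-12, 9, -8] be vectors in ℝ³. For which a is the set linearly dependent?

The set is linearly dependent precisely when det[b₁; b₂; b₃] = 0.
Cofactor expansion gives det = -76*a - 437.
Solving -76*a - 437 = 0 yields a = -23/4.

a = -23/4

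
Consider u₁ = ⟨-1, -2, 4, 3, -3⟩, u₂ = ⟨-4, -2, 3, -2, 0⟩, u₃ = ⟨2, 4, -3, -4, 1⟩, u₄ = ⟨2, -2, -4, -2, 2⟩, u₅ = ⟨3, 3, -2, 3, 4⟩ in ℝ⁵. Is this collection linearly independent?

Form the 5×5 matrix with these as columns; its determinant is 756.
A nonzero determinant means the columns are linearly independent.

linearly independent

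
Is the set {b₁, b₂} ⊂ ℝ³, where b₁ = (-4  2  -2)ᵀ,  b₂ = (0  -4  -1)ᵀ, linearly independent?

Place the vectors as rows of a 2×3 matrix and reduce to echelon form.
The reduction yields 2 nonzero rows, so the rank is 2.
Since rank = 2 (the number of vectors), the set is linearly independent.

linearly independent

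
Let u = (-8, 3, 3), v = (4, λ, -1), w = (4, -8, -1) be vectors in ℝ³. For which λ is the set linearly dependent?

λ = -8

The vectors are dependent exactly when the determinant of the matrix with rows u, v, w vanishes.
Expanding, det = -4*λ - 32.
This vanishes exactly when λ = -8.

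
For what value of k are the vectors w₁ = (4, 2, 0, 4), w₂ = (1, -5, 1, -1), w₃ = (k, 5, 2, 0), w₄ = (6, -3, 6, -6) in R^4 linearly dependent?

The vectors are dependent exactly when the determinant of the matrix with rows w₁, w₂, w₃, w₄ vanishes.
Cofactor expansion gives det = 432 - 108*k.
Solving 432 - 108*k = 0 yields k = 4.

k = 4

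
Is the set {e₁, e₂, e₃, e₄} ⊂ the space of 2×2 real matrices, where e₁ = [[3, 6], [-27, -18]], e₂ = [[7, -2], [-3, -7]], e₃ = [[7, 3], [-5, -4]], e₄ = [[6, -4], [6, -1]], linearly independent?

linearly dependent

Write each element as a coordinate vector in ℝ⁴ using {E₁₁, E₁₂, E₂₁, E₂₂}.
Form the 4×4 matrix with these as columns; its determinant is 0.
A zero determinant means the columns are linearly dependent.
Indeed e₁ - 3e₂ + 3e₄ = 0.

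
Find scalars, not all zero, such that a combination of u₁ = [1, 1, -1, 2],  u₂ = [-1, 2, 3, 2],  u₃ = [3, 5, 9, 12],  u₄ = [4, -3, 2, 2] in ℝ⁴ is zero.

Set up α₁u₁ + … + α₄u₄ = 0 and solve the homogeneous system.
A generator of the null space is (2, 3, -1, 1).

2u₁ + 3u₂ - u₃ + u₄ = 0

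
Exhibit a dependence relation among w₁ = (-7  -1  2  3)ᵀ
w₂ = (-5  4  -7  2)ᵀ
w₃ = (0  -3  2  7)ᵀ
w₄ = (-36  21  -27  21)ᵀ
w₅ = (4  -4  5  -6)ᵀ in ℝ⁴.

Set up α₁w₁ + … + α₅w₅ = 0 and solve the homogeneous system.
The free variable yields coefficients (2, 2, -1, -1, -3) (any nonzero multiple also works).

2w₁ + 2w₂ - w₃ - w₄ - 3w₅ = 0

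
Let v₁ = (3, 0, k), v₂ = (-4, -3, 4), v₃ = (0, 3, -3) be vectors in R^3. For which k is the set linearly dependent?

k = -3/4

Dependence holds iff the 3×3 matrix [v₁ v₂ v₃] is singular.
Expanding, det = -12*k - 9.
Setting this to zero gives k = -3/4.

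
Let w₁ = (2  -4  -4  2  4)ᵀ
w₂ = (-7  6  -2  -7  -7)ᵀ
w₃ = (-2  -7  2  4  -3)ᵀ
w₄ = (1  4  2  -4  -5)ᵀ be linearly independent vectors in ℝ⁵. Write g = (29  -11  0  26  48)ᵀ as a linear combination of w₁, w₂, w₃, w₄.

Since w₁, w₂, w₃, w₄ are independent, the coefficients expressing g are uniquely determined by a linear system.
Back-substitution yields (a₁, …, a₄) = (-1, -4, -3, -3).

g = -w₁ - 4w₂ - 3w₃ - 3w₄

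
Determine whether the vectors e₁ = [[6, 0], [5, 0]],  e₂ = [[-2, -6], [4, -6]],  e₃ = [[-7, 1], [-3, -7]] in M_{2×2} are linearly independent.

Take coordinates with respect to the standard basis {E₁₁, E₁₂, E₂₁, E₂₂}.
Place the vectors as rows of a 3×4 matrix and reduce to echelon form.
The reduction yields 3 nonzero rows, so the rank is 3.
Since rank = 3 (the number of vectors), the set is linearly independent.

linearly independent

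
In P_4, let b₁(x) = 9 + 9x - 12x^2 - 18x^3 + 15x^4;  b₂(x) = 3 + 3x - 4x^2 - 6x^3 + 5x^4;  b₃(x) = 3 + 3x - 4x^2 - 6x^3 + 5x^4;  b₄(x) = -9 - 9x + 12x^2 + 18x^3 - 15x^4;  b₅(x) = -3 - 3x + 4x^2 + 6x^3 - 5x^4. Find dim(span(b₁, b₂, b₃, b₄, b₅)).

Represent each element by its coordinate vector in ℝ⁵.
Row-reduce the 5×5 matrix with these as rows.
Exactly 1 pivot survives; hence the rank is 1.

dim = 1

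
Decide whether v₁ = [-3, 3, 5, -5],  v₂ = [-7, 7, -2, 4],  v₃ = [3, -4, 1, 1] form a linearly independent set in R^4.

Place the vectors as rows of a 3×4 matrix and reduce to echelon form.
The reduction yields 3 nonzero rows, so the rank is 3.
Since rank = 3 (the number of vectors), the set is linearly independent.

linearly independent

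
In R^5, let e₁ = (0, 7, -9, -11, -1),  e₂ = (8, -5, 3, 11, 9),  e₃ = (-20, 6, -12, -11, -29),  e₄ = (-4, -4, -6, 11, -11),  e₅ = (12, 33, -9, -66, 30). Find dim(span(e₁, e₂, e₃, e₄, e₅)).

Row-reduce the 5×5 matrix with these as rows.
There are 3 pivot columns, so rank = 3.

3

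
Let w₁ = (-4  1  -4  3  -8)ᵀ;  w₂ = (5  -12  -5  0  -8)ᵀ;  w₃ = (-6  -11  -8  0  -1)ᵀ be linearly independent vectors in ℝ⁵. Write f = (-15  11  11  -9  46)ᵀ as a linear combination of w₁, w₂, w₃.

f = -3w₁ - 3w₂ + 2w₃

Since w₁, w₂, w₃ are independent, the coefficients expressing f are uniquely determined by a linear system.
Back-substitution yields (a₁, a₂, a₃) = (-3, -3, 2).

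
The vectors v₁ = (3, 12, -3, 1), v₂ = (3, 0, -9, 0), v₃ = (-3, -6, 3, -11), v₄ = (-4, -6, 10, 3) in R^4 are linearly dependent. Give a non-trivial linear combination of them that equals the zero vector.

Solve the homogeneous system with v₁, v₂, v₃, v₄ as columns by row-reducing the coefficient matrix.
The free variable yields coefficients (2, 3, 1, 3) (any nonzero multiple also works).

2v₁ + 3v₂ + v₃ + 3v₄ = 0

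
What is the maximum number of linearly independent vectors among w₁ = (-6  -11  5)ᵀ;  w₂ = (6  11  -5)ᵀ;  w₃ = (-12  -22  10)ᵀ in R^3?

1

Apply Gaussian elimination to the matrix whose rows are w₁, w₂, w₃.
Reduction leaves 1 leading entry, giving rank 1.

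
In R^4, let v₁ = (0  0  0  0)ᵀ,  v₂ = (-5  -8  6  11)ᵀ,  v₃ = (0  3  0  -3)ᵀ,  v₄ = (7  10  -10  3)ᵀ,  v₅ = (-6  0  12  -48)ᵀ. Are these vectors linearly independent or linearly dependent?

linearly dependent

There are 5 vectors in a 4-dimensional space, so they cannot be linearly independent.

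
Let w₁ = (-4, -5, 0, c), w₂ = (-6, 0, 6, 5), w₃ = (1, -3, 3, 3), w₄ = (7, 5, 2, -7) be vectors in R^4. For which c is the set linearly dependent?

Place the vectors as rows of a 4×4 matrix; dependence ⇔ determinant zero.
Cofactor expansion gives det = 1739 - 282*c.
This vanishes exactly when c = 37/6.

c = 37/6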